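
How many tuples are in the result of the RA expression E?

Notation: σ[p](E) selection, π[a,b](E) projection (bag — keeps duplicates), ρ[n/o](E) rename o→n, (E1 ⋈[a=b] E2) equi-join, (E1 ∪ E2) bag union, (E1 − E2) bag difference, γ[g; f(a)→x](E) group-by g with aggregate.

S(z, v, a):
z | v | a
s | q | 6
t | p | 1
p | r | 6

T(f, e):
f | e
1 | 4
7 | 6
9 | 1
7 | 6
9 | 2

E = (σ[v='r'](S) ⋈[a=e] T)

Row counts bottom-up:
  S → 3
  σ[v='r'](S) → 1
  T → 5
  (σ[v='r'](S) ⋈[a=e] T) → 2

|E| = 2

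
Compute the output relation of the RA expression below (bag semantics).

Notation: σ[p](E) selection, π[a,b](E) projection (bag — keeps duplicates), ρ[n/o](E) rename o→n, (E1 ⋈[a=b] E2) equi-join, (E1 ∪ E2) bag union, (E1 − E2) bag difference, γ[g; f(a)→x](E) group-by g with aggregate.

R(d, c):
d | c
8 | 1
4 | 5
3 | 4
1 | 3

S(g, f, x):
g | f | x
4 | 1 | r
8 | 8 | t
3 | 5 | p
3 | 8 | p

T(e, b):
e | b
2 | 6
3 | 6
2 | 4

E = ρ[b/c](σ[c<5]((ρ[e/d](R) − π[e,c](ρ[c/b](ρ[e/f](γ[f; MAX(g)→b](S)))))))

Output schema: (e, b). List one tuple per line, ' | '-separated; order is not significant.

Stepwise |·|:
  R → 4
  ρ[e/d](R) → 4
  S → 4
  γ[f; MAX(g)→b](S) → 3
  ρ[e/f](γ[f; MAX(g)→b](S)) → 3
  ρ[c/b](ρ[e/f](γ[f; MAX(g)→b](S))) → 3
  π[e,c](ρ[c/b](ρ[e/f](γ[f; MAX(g)→b](S)))) → 3
  (ρ[e/d](R) − π[e,c](ρ[c/b](ρ[e/f](γ[f; MAX(g)→b](S))))) → 4
  σ[c<5]((ρ[e/d](R) − π[e,c](ρ[c/b](ρ[e/f](γ[f; MAX(g)→b](S)))))) → 3
  ρ[b/c](σ[c<5]((ρ[e/d](R) − π[e,c](ρ[c/b](ρ[e/f](γ[f; MAX(g)→b](S))))))) → 3

== RESULT ==
e | b
1 | 3
3 | 4
8 | 1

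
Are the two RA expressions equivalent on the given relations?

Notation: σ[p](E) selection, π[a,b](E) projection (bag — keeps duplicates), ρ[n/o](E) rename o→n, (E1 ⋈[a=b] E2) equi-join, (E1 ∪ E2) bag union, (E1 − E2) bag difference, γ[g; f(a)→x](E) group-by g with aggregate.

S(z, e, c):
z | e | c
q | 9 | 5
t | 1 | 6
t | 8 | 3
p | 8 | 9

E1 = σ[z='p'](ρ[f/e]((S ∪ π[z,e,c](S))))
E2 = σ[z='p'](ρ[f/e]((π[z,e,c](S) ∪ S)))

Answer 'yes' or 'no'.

E1 per-node cardinality:
  S → 4
  S → 4
  π[z,e,c](S) → 4
  (S ∪ π[z,e,c](S)) → 8
  ρ[f/e]((S ∪ π[z,e,c](S))) → 8
  σ[z='p'](ρ[f/e]((S ∪ π[z,e,c](S)))) → 2
E2 per-node cardinality:
  S → 4
  π[z,e,c](S) → 4
  S → 4
  (π[z,e,c](S) ∪ S) → 8
  ρ[f/e]((π[z,e,c](S) ∪ S)) → 8
  σ[z='p'](ρ[f/e]((π[z,e,c](S) ∪ S))) → 2

E1 and E2 produce the same multiset:
z | f | c
p | 8 | 9
p | 8 | 9

yes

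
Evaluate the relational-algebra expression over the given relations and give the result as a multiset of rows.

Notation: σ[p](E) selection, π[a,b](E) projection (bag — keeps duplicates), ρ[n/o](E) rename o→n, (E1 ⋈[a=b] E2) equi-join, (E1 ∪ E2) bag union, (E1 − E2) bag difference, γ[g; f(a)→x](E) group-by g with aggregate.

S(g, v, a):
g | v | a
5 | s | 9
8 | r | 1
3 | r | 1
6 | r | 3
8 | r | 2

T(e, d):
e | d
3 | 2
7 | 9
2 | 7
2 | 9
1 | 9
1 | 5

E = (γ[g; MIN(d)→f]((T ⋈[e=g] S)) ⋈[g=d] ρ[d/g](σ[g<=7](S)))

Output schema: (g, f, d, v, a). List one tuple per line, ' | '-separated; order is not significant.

Stepwise |·|:
  T → 6
  S → 5
  (T ⋈[e=g] S) → 1
  γ[g; MIN(d)→f]((T ⋈[e=g] S)) → 1
  S → 5
  σ[g<=7](S) → 3
  ρ[d/g](σ[g<=7](S)) → 3
  (γ[g; MIN(d)→f]((T ⋈[e=g] S)) ⋈[g=d] ρ[d/g](σ[g<=7](S))) → 1

== RESULT ==
g | f | d | v | a
3 | 2 | 3 | r | 1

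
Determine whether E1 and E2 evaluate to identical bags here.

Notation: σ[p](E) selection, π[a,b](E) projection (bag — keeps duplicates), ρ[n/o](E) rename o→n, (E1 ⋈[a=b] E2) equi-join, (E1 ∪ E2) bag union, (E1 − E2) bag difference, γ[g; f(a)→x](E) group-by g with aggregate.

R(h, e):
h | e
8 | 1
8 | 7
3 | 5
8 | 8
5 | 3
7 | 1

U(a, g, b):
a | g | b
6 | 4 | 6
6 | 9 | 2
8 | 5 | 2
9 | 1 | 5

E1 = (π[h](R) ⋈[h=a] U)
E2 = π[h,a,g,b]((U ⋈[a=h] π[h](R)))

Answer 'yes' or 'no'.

E1 stepwise |·|:
  R → 6
  π[h](R) → 6
  U → 4
  (π[h](R) ⋈[h=a] U) → 3
E2 stepwise |·|:
  U → 4
  R → 6
  π[h](R) → 6
  (U ⋈[a=h] π[h](R)) → 3
  π[h,a,g,b]((U ⋈[a=h] π[h](R))) → 3

E1 and E2 produce the same multiset:
h | a | g | b
8 | 8 | 5 | 2
8 | 8 | 5 | 2
8 | 8 | 5 | 2

yes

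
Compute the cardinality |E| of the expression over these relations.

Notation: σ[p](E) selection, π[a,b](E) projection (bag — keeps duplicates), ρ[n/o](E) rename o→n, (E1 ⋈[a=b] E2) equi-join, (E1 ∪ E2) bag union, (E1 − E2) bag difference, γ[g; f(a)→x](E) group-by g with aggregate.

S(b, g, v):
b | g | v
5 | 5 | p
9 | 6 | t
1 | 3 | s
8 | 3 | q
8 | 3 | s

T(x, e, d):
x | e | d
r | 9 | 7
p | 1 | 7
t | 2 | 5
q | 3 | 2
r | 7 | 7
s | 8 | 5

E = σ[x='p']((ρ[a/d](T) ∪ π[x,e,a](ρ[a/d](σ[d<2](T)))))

Row counts bottom-up:
  T → 6
  ρ[a/d](T) → 6
  T → 6
  σ[d<2](T) → 0
  ρ[a/d](σ[d<2](T)) → 0
  π[x,e,a](ρ[a/d](σ[d<2](T))) → 0
  (ρ[a/d](T) ∪ π[x,e,a](ρ[a/d](σ[d<2](T)))) → 6
  σ[x='p']((ρ[a/d](T) ∪ π[x,e,a](ρ[a/d](σ[d<2](T))))) → 1

|E| = 1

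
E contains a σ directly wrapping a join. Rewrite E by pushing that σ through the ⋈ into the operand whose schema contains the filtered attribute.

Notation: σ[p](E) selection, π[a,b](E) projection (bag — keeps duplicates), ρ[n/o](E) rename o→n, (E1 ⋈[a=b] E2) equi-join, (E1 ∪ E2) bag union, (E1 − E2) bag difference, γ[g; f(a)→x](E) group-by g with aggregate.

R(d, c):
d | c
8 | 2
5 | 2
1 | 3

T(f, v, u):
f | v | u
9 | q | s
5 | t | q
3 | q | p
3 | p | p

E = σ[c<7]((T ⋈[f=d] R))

σ filters on c, owned by the right side.
E' = (T ⋈[f=d] σ[c<7](R))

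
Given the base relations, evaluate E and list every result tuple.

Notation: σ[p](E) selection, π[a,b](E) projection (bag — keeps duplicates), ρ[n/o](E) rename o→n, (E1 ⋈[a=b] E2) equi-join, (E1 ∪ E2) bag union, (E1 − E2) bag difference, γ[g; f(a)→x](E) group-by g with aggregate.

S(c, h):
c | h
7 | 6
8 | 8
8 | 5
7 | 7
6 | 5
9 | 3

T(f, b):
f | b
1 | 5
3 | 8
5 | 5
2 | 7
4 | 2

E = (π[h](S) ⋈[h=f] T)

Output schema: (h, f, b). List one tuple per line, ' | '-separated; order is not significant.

Row counts bottom-up:
  S → 6
  π[h](S) → 6
  T → 5
  (π[h](S) ⋈[h=f] T) → 3

== RESULT ==
h | f | b
3 | 3 | 8
5 | 5 | 5
5 | 5 | 5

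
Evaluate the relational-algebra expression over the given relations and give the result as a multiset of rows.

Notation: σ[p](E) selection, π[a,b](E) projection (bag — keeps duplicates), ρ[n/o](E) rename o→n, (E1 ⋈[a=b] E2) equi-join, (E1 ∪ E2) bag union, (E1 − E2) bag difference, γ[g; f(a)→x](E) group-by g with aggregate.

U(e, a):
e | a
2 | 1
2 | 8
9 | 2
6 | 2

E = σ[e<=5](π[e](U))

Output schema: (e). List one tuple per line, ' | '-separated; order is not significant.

Row counts bottom-up:
  U → 4
  π[e](U) → 4
  σ[e<=5](π[e](U)) → 2

== RESULT ==
e
2
2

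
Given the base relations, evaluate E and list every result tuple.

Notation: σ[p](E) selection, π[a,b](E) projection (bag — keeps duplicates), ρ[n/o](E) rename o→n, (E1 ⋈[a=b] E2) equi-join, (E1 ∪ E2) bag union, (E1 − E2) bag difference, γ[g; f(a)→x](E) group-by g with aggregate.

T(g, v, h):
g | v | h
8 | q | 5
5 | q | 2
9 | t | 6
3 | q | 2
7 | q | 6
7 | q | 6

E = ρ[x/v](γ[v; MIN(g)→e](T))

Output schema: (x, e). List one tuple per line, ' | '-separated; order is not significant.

Row counts bottom-up:
  T → 6
  γ[v; MIN(g)→e](T) → 2
  ρ[x/v](γ[v; MIN(g)→e](T)) → 2

== RESULT ==
x | e
q | 3
t | 9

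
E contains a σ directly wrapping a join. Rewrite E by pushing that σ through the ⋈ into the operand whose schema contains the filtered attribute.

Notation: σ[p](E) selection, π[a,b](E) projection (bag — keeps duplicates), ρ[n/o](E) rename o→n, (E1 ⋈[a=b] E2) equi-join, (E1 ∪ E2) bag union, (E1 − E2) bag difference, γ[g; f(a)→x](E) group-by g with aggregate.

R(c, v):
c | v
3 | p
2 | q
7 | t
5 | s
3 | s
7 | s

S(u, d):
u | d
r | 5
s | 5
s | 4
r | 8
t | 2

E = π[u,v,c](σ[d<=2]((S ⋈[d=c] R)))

σ filters on d, owned by the left side.
E' = π[u,v,c]((σ[d<=2](S) ⋈[d=c] R))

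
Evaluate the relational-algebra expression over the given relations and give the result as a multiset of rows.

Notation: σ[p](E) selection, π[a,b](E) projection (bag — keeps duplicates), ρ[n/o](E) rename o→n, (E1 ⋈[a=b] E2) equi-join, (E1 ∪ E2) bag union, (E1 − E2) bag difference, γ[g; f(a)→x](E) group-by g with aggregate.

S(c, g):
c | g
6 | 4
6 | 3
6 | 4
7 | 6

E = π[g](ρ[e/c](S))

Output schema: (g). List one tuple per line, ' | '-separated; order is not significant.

Row counts bottom-up:
  S → 4
  ρ[e/c](S) → 4
  π[g](ρ[e/c](S)) → 4

== RESULT ==
g
3
4
4
6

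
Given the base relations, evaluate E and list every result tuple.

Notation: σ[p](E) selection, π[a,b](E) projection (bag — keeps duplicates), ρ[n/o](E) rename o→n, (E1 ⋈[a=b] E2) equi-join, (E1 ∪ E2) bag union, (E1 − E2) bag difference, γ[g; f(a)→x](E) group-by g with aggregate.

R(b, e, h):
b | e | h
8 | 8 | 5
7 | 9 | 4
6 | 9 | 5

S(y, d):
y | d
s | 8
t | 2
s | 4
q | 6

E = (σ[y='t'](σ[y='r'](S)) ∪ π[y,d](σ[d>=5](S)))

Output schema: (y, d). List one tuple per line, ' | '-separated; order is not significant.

Stepwise |·|:
  S → 4
  σ[y='r'](S) → 0
  σ[y='t'](σ[y='r'](S)) → 0
  S → 4
  σ[d>=5](S) → 2
  π[y,d](σ[d>=5](S)) → 2
  (σ[y='t'](σ[y='r'](S)) ∪ π[y,d](σ[d>=5](S))) → 2

== RESULT ==
y | d
q | 6
s | 8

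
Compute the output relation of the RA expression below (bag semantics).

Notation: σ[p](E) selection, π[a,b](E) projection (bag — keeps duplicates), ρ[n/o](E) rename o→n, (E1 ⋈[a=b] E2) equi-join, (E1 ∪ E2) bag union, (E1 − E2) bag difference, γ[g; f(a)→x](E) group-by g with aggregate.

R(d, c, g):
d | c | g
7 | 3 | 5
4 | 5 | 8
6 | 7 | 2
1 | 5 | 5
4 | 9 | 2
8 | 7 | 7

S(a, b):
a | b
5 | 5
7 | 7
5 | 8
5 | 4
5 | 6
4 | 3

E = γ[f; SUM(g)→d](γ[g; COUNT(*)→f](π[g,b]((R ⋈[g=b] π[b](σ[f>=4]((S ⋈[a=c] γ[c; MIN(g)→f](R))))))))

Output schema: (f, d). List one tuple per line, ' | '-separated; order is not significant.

Row counts bottom-up:
  R → 6
  S → 6
  R → 6
  γ[c; MIN(g)→f](R) → 4
  (S ⋈[a=c] γ[c; MIN(g)→f](R)) → 5
  σ[f>=4]((S ⋈[a=c] γ[c; MIN(g)→f](R))) → 4
  π[b](σ[f>=4]((S ⋈[a=c] γ[c; MIN(g)→f](R)))) → 4
  (R ⋈[g=b] π[b](σ[f>=4]((S ⋈[a=c] γ[c; MIN(g)→f](R))))) → 3
  π[g,b]((R ⋈[g=b] π[b](σ[f>=4]((S ⋈[a=c] γ[c; MIN(g)→f](R)))))) → 3
  γ[g; COUNT(*)→f](π[g,b]((R ⋈[g=b] π[b](σ[f>=4]((S ⋈[a=c] γ[c; MIN(g)→f](R))))))) → 2
  γ[f; SUM(g)→d](γ[g; COUNT(*)→f](π[g,b]((R ⋈[g=b] π[b](σ[f>=4]((S ⋈[a=c] γ[c; MIN(g)→f](R)))))))) → 2

== RESULT ==
f | d
1 | 8
2 | 5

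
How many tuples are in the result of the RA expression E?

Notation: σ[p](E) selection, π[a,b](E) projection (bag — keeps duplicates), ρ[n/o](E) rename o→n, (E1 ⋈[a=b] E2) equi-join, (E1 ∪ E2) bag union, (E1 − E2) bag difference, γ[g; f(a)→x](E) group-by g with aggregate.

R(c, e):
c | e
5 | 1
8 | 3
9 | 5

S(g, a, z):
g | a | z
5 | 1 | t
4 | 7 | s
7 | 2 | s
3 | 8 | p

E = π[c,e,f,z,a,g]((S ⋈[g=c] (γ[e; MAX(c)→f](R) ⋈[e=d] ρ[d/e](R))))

Subexpression sizes:
  S → 4
  R → 3
  γ[e; MAX(c)→f](R) → 3
  R → 3
  ρ[d/e](R) → 3
  (γ[e; MAX(c)→f](R) ⋈[e=d] ρ[d/e](R)) → 3
  (S ⋈[g=c] (γ[e; MAX(c)→f](R) ⋈[e=d] ρ[d/e](R))) → 1
  π[c,e,f,z,a,g]((S ⋈[g=c] (γ[e; MAX(c)→f](R) ⋈[e=d] ρ[d/e](R)))) → 1

|E| = 1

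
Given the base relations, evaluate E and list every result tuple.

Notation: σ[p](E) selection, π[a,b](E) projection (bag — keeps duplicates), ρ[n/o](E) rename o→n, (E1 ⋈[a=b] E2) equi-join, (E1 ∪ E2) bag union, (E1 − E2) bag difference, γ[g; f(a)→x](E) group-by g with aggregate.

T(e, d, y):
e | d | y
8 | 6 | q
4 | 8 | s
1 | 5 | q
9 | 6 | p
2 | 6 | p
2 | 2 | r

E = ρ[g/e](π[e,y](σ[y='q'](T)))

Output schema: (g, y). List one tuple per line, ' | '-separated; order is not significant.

Row counts bottom-up:
  T → 6
  σ[y='q'](T) → 2
  π[e,y](σ[y='q'](T)) → 2
  ρ[g/e](π[e,y](σ[y='q'](T))) → 2

== RESULT ==
g | y
1 | q
8 | q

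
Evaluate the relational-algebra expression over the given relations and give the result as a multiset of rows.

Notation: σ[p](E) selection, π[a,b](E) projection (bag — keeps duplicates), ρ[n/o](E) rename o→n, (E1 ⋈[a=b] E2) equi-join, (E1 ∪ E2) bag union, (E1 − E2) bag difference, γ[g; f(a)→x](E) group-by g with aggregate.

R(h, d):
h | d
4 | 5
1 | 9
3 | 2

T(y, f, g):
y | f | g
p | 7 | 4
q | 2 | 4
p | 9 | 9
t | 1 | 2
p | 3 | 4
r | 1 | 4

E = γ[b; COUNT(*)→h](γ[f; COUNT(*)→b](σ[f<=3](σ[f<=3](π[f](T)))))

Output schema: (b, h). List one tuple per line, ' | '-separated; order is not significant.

Subexpression sizes:
  T → 6
  π[f](T) → 6
  σ[f<=3](π[f](T)) → 4
  σ[f<=3](σ[f<=3](π[f](T))) → 4
  γ[f; COUNT(*)→b](σ[f<=3](σ[f<=3](π[f](T)))) → 3
  γ[b; COUNT(*)→h](γ[f; COUNT(*)→b](σ[f<=3](σ[f<=3](π[f](T))))) → 2

== RESULT ==
b | h
1 | 2
2 | 1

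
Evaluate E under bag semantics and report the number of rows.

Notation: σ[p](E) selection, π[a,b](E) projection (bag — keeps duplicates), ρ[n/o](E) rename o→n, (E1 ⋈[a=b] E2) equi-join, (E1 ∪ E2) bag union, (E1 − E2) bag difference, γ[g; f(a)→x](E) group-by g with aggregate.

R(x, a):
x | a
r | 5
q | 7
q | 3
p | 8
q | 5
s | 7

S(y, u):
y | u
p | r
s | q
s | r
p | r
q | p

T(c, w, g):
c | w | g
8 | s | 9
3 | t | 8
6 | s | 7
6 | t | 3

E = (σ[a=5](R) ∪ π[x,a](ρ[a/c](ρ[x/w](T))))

Stepwise |·|:
  R → 6
  σ[a=5](R) → 2
  T → 4
  ρ[x/w](T) → 4
  ρ[a/c](ρ[x/w](T)) → 4
  π[x,a](ρ[a/c](ρ[x/w](T))) → 4
  (σ[a=5](R) ∪ π[x,a](ρ[a/c](ρ[x/w](T)))) → 6

|E| = 6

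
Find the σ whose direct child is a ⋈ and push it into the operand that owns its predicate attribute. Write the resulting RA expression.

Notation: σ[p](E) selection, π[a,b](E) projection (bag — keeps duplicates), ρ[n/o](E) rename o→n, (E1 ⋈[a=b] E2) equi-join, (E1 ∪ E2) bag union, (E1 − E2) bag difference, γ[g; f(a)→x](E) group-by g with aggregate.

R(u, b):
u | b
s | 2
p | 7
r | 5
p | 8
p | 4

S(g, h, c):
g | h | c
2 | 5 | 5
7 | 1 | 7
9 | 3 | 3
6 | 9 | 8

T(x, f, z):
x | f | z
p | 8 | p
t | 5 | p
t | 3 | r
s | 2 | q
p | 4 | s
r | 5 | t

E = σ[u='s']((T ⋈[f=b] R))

σ filters on u, owned by the right side.
E' = (T ⋈[f=b] σ[u='s'](R))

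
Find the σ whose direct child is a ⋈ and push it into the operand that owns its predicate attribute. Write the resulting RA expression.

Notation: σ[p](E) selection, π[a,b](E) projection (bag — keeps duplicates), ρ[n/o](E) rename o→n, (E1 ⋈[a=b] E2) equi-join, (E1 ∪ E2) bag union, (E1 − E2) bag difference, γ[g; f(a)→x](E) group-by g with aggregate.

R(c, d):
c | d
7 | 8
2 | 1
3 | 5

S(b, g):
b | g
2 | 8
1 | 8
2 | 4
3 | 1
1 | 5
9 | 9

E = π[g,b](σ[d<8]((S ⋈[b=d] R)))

σ filters on d, owned by the right side.
E' = π[g,b]((S ⋈[b=d] σ[d<8](R)))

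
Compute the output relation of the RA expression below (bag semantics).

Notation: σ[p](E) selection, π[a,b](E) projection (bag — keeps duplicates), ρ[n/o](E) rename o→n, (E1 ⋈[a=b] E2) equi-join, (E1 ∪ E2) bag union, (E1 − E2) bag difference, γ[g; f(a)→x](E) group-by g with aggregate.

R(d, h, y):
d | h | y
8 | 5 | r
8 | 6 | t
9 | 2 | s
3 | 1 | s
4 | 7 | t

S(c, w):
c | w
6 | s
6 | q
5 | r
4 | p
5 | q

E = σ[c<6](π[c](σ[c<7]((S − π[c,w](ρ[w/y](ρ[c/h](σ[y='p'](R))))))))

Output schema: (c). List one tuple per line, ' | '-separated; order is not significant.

Subexpression sizes:
  S → 5
  R → 5
  σ[y='p'](R) → 0
  ρ[c/h](σ[y='p'](R)) → 0
  ρ[w/y](ρ[c/h](σ[y='p'](R))) → 0
  π[c,w](ρ[w/y](ρ[c/h](σ[y='p'](R)))) → 0
  (S − π[c,w](ρ[w/y](ρ[c/h](σ[y='p'](R))))) → 5
  σ[c<7]((S − π[c,w](ρ[w/y](ρ[c/h](σ[y='p'](R)))))) → 5
  π[c](σ[c<7]((S − π[c,w](ρ[w/y](ρ[c/h](σ[y='p'](R))))))) → 5
  σ[c<6](π[c](σ[c<7]((S − π[c,w](ρ[w/y](ρ[c/h](σ[y='p'](R)))))))) → 3

== RESULT ==
c
4
5
5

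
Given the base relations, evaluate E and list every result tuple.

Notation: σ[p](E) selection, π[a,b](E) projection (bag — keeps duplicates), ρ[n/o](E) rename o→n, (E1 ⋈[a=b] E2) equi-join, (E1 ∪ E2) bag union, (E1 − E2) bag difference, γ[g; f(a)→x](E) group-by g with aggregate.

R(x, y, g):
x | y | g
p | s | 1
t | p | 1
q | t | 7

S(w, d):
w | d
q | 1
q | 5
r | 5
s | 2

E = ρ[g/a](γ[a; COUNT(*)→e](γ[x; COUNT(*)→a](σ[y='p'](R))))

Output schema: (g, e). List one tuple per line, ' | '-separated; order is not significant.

Subexpression sizes:
  R → 3
  σ[y='p'](R) → 1
  γ[x; COUNT(*)→a](σ[y='p'](R)) → 1
  γ[a; COUNT(*)→e](γ[x; COUNT(*)→a](σ[y='p'](R))) → 1
  ρ[g/a](γ[a; COUNT(*)→e](γ[x; COUNT(*)→a](σ[y='p'](R)))) → 1

== RESULT ==
g | e
1 | 1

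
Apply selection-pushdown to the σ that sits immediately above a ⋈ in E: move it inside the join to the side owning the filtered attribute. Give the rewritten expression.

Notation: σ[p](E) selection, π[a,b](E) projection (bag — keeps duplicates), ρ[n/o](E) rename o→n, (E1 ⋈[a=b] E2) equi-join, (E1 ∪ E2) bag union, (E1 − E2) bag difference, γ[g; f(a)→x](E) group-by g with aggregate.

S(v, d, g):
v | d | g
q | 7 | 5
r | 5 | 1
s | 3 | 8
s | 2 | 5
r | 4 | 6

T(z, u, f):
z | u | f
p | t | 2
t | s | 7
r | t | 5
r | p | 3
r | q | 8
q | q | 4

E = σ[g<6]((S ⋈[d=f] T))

σ filters on g, owned by the left side.
E' = (σ[g<6](S) ⋈[d=f] T)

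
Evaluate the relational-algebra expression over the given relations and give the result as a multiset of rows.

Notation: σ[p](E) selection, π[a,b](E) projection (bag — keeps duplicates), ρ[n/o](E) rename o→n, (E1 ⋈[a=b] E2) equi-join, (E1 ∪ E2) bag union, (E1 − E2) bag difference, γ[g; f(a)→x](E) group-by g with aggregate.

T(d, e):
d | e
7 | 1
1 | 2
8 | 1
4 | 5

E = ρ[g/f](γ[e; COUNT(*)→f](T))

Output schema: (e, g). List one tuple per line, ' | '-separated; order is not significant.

Row counts bottom-up:
  T → 4
  γ[e; COUNT(*)→f](T) → 3
  ρ[g/f](γ[e; COUNT(*)→f](T)) → 3

== RESULT ==
e | g
1 | 2
2 | 1
5 | 1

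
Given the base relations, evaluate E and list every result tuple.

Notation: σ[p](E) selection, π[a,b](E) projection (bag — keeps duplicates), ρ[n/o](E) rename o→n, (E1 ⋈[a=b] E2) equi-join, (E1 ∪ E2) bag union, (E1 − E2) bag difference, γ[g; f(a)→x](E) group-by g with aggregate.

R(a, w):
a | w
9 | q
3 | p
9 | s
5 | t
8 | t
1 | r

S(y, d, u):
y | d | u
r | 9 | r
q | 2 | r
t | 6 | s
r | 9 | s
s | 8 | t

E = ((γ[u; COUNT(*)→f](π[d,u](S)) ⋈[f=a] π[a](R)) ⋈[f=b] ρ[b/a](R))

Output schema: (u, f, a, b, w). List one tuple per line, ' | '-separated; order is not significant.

Per-node cardinality:
  S → 5
  π[d,u](S) → 5
  γ[u; COUNT(*)→f](π[d,u](S)) → 3
  R → 6
  π[a](R) → 6
  (γ[u; COUNT(*)→f](π[d,u](S)) ⋈[f=a] π[a](R)) → 1
  R → 6
  ρ[b/a](R) → 6
  ((γ[u; COUNT(*)→f](π[d,u](S)) ⋈[f=a] π[a](R)) ⋈[f=b] ρ[b/a](R)) → 1

== RESULT ==
u | f | a | b | w
t | 1 | 1 | 1 | r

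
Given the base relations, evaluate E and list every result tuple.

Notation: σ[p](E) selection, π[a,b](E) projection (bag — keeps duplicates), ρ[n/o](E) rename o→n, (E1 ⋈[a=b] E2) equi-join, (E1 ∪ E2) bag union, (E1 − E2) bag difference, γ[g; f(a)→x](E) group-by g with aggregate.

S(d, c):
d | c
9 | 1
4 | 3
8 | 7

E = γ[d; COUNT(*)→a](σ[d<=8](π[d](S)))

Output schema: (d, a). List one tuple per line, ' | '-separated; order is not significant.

Subexpression sizes:
  S → 3
  π[d](S) → 3
  σ[d<=8](π[d](S)) → 2
  γ[d; COUNT(*)→a](σ[d<=8](π[d](S))) → 2

== RESULT ==
d | a
4 | 1
8 | 1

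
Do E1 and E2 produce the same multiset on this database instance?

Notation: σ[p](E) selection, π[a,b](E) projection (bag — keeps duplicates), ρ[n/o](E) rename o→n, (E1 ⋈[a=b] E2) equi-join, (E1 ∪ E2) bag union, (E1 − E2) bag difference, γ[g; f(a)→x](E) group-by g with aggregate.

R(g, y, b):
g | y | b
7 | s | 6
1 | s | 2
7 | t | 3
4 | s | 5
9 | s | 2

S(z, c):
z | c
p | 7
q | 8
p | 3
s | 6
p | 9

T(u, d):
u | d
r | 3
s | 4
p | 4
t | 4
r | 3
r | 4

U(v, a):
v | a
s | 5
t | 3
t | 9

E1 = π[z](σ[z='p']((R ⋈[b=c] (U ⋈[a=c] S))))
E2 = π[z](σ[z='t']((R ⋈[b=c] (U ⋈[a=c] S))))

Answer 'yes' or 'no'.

E1 stepwise |·|:
  R → 5
  U → 3
  S → 5
  (U ⋈[a=c] S) → 2
  (R ⋈[b=c] (U ⋈[a=c] S)) → 1
  σ[z='p']((R ⋈[b=c] (U ⋈[a=c] S))) → 1
  π[z](σ[z='p']((R ⋈[b=c] (U ⋈[a=c] S)))) → 1
E2 stepwise |·|:
  R → 5
  U → 3
  S → 5
  (U ⋈[a=c] S) → 2
  (R ⋈[b=c] (U ⋈[a=c] S)) → 1
  σ[z='t']((R ⋈[b=c] (U ⋈[a=c] S))) → 0
  π[z](σ[z='t']((R ⋈[b=c] (U ⋈[a=c] S)))) → 0

E1 result:
z
p
E2 result:
z
(0 rows)
Witness: ('p',) appears 1× in E1 but 0× in E2.

no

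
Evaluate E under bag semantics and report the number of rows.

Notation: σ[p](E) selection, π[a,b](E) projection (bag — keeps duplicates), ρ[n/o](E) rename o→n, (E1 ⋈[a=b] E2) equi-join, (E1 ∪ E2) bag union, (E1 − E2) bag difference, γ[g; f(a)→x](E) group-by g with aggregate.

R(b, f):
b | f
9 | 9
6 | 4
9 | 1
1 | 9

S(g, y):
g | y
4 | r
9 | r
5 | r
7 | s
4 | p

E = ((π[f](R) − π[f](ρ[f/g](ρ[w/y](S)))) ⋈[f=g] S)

Stepwise |·|:
  R → 4
  π[f](R) → 4
  S → 5
  ρ[w/y](S) → 5
  ρ[f/g](ρ[w/y](S)) → 5
  π[f](ρ[f/g](ρ[w/y](S))) → 5
  (π[f](R) − π[f](ρ[f/g](ρ[w/y](S)))) → 2
  S → 5
  ((π[f](R) − π[f](ρ[f/g](ρ[w/y](S)))) ⋈[f=g] S) → 1

|E| = 1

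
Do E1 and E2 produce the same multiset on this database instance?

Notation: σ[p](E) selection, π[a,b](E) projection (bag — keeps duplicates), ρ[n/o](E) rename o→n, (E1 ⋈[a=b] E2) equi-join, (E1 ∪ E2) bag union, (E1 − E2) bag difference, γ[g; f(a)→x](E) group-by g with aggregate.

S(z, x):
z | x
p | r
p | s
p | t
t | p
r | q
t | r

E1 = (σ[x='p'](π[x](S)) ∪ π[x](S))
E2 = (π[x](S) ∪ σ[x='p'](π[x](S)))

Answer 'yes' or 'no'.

E1 per-node cardinality:
  S → 6
  π[x](S) → 6
  σ[x='p'](π[x](S)) → 1
  S → 6
  π[x](S) → 6
  (σ[x='p'](π[x](S)) ∪ π[x](S)) → 7
E2 per-node cardinality:
  S → 6
  π[x](S) → 6
  S → 6
  π[x](S) → 6
  σ[x='p'](π[x](S)) → 1
  (π[x](S) ∪ σ[x='p'](π[x](S))) → 7

E1 and E2 produce the same multiset:
x
p
p
q
r
r
s
t

yes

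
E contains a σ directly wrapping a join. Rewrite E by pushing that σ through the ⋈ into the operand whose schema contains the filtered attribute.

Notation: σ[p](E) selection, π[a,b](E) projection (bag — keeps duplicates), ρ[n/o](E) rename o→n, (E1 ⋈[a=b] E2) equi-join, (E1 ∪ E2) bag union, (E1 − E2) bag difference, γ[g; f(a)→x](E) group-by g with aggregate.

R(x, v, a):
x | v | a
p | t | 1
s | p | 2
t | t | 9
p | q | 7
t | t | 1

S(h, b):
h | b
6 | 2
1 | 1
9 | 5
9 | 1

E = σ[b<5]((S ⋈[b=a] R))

σ filters on b, owned by the left side.
E' = (σ[b<5](S) ⋈[b=a] R)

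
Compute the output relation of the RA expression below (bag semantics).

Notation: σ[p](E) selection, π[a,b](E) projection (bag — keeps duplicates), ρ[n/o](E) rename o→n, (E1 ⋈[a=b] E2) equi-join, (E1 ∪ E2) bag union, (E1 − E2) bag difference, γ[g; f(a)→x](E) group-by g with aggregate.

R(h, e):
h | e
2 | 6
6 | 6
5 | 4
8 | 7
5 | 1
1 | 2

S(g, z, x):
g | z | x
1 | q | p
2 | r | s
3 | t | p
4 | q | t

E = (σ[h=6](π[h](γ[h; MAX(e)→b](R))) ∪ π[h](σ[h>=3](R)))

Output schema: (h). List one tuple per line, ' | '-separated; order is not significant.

Subexpression sizes:
  R → 6
  γ[h; MAX(e)→b](R) → 5
  π[h](γ[h; MAX(e)→b](R)) → 5
  σ[h=6](π[h](γ[h; MAX(e)→b](R))) → 1
  R → 6
  σ[h>=3](R) → 4
  π[h](σ[h>=3](R)) → 4
  (σ[h=6](π[h](γ[h; MAX(e)→b](R))) ∪ π[h](σ[h>=3](R))) → 5

== RESULT ==
h
5
5
6
6
8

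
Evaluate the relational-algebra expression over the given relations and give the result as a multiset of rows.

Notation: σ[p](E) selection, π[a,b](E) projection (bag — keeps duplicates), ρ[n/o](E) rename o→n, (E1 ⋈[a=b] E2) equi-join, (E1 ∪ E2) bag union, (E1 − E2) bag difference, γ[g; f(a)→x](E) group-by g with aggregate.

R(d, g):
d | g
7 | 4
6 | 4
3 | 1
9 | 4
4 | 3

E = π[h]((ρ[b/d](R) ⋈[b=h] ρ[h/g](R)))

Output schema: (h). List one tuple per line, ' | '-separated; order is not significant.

Row counts bottom-up:
  R → 5
  ρ[b/d](R) → 5
  R → 5
  ρ[h/g](R) → 5
  (ρ[b/d](R) ⋈[b=h] ρ[h/g](R)) → 4
  π[h]((ρ[b/d](R) ⋈[b=h] ρ[h/g](R))) → 4

== RESULT ==
h
3
4
4
4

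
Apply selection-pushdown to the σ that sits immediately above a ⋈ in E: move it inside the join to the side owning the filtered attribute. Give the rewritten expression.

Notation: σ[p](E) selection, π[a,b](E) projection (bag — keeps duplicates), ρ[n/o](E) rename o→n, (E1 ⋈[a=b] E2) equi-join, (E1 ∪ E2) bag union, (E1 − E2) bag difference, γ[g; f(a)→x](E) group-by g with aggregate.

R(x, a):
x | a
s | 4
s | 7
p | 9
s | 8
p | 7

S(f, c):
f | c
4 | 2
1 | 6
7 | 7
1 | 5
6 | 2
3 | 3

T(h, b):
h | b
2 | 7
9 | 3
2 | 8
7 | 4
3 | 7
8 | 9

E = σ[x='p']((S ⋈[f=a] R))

σ filters on x, owned by the right side.
E' = (S ⋈[f=a] σ[x='p'](R))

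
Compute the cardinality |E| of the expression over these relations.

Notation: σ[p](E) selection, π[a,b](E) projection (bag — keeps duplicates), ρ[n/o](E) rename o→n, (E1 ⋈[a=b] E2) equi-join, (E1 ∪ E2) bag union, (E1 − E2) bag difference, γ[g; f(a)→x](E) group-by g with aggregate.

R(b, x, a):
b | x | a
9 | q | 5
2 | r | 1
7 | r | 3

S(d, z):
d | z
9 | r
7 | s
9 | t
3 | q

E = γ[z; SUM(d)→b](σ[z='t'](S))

Row counts bottom-up:
  S → 4
  σ[z='t'](S) → 1
  γ[z; SUM(d)→b](σ[z='t'](S)) → 1

|E| = 1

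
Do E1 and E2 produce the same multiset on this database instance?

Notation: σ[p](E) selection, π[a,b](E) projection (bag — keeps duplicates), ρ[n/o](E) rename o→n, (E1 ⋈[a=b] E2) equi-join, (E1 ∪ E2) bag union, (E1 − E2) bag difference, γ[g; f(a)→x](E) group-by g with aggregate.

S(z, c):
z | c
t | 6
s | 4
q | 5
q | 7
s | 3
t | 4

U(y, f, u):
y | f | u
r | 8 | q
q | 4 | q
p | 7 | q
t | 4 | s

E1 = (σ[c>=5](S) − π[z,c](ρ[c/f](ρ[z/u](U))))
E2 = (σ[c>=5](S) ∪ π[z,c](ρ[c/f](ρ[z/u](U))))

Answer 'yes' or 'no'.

E1 row counts bottom-up:
  S → 6
  σ[c>=5](S) → 3
  U → 4
  ρ[z/u](U) → 4
  ρ[c/f](ρ[z/u](U)) → 4
  π[z,c](ρ[c/f](ρ[z/u](U))) → 4
  (σ[c>=5](S) − π[z,c](ρ[c/f](ρ[z/u](U)))) → 2
E2 row counts bottom-up:
  S → 6
  σ[c>=5](S) → 3
  U → 4
  ρ[z/u](U) → 4
  ρ[c/f](ρ[z/u](U)) → 4
  π[z,c](ρ[c/f](ρ[z/u](U))) → 4
  (σ[c>=5](S) ∪ π[z,c](ρ[c/f](ρ[z/u](U)))) → 7

E1 result:
z | c
q | 5
t | 6
E2 result:
z | c
q | 4
q | 5
q | 7
q | 7
q | 8
s | 4
t | 6
Witness: ('q', 8) appears 0× in E1 but 1× in E2.

no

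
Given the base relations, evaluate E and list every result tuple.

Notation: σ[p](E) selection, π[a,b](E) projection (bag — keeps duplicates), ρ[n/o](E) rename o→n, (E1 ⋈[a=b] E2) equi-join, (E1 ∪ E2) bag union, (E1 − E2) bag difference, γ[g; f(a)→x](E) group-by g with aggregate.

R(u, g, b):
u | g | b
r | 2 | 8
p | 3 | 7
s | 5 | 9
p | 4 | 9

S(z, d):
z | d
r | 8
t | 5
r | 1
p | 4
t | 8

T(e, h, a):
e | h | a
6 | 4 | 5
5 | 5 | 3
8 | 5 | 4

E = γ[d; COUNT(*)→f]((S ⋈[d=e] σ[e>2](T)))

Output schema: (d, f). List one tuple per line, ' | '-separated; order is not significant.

Per-node cardinality:
  S → 5
  T → 3
  σ[e>2](T) → 3
  (S ⋈[d=e] σ[e>2](T)) → 3
  γ[d; COUNT(*)→f]((S ⋈[d=e] σ[e>2](T))) → 2

== RESULT ==
d | f
5 | 1
8 | 2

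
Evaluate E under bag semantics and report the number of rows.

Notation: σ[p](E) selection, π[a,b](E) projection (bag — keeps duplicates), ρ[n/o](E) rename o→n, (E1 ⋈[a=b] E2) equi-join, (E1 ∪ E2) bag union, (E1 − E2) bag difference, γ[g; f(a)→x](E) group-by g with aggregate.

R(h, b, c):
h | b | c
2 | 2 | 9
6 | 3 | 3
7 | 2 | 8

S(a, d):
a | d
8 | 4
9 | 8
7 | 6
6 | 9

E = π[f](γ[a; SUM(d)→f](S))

Subexpression sizes:
  S → 4
  γ[a; SUM(d)→f](S) → 4
  π[f](γ[a; SUM(d)→f](S)) → 4

|E| = 4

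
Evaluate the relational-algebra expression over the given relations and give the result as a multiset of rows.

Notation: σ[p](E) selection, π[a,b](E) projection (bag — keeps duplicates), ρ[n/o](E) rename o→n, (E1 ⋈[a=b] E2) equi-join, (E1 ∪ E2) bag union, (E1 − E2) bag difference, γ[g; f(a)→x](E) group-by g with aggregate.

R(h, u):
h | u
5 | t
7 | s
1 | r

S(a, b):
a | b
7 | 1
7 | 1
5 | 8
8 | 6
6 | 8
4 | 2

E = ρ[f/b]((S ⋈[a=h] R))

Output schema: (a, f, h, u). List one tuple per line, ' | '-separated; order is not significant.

Subexpression sizes:
  S → 6
  R → 3
  (S ⋈[a=h] R) → 3
  ρ[f/b]((S ⋈[a=h] R)) → 3

== RESULT ==
a | f | h | u
5 | 8 | 5 | t
7 | 1 | 7 | s
7 | 1 | 7 | s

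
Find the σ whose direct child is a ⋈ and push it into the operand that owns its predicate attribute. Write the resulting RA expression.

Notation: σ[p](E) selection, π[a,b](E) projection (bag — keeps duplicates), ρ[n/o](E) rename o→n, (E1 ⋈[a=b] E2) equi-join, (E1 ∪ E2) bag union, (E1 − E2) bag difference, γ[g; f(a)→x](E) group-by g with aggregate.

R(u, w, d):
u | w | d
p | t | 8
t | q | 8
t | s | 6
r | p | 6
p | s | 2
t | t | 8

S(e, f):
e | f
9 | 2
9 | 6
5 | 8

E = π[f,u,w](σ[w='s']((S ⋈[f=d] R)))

σ filters on w, owned by the right side.
E' = π[f,u,w]((S ⋈[f=d] σ[w='s'](R)))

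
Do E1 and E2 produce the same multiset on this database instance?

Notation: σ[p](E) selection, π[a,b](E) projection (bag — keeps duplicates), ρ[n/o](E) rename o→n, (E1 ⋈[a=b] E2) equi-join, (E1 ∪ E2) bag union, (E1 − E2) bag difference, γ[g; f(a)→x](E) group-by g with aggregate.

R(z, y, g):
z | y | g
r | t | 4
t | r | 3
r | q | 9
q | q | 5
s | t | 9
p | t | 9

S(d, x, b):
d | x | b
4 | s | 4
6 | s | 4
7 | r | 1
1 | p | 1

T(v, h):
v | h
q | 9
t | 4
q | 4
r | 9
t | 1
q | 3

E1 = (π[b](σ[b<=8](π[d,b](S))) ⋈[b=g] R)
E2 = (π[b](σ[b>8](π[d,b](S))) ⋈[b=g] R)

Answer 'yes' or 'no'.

E1 per-node cardinality:
  S → 4
  π[d,b](S) → 4
  σ[b<=8](π[d,b](S)) → 4
  π[b](σ[b<=8](π[d,b](S))) → 4
  R → 6
  (π[b](σ[b<=8](π[d,b](S))) ⋈[b=g] R) → 2
E2 per-node cardinality:
  S → 4
  π[d,b](S) → 4
  σ[b>8](π[d,b](S)) → 0
  π[b](σ[b>8](π[d,b](S))) → 0
  R → 6
  (π[b](σ[b>8](π[d,b](S))) ⋈[b=g] R) → 0

E1 result:
b | z | y | g
4 | r | t | 4
4 | r | t | 4
E2 result:
b | z | y | g
(0 rows)
Witness: (4, 'r', 't', 4) appears 2× in E1 but 0× in E2.

no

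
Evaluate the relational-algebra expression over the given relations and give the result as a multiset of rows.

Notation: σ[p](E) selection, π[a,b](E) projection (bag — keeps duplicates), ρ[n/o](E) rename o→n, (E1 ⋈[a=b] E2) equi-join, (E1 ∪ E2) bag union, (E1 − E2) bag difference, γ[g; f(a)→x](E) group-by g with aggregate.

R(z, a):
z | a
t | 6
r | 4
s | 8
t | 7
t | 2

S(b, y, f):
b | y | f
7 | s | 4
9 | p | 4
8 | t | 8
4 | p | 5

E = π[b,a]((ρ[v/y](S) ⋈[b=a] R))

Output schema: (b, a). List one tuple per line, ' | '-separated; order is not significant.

Per-node cardinality:
  S → 4
  ρ[v/y](S) → 4
  R → 5
  (ρ[v/y](S) ⋈[b=a] R) → 3
  π[b,a]((ρ[v/y](S) ⋈[b=a] R)) → 3

== RESULT ==
b | a
4 | 4
7 | 7
8 | 8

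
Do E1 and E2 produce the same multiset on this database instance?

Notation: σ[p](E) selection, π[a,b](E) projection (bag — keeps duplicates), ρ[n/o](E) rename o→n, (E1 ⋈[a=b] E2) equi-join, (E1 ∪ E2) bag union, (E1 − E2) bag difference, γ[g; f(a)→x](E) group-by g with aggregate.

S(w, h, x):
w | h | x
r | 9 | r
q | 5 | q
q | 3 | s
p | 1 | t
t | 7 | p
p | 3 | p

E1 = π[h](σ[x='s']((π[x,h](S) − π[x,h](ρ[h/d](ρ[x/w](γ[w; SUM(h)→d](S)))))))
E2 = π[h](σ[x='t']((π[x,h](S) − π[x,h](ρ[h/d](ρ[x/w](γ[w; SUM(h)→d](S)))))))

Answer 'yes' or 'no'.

E1 row counts bottom-up:
  S → 6
  π[x,h](S) → 6
  S → 6
  γ[w; SUM(h)→d](S) → 4
  ρ[x/w](γ[w; SUM(h)→d](S)) → 4
  ρ[h/d](ρ[x/w](γ[w; SUM(h)→d](S))) → 4
  π[x,h](ρ[h/d](ρ[x/w](γ[w; SUM(h)→d](S)))) → 4
  (π[x,h](S) − π[x,h](ρ[h/d](ρ[x/w](γ[w; SUM(h)→d](S))))) → 5
  σ[x='s']((π[x,h](S) − π[x,h](ρ[h/d](ρ[x/w](γ[w; SUM(h)→d](S)))))) → 1
  π[h](σ[x='s']((π[x,h](S) − π[x,h](ρ[h/d](ρ[x/w](γ[w; SUM(h)→d](S))))))) → 1
E2 row counts bottom-up:
  S → 6
  π[x,h](S) → 6
  S → 6
  γ[w; SUM(h)→d](S) → 4
  ρ[x/w](γ[w; SUM(h)→d](S)) → 4
  ρ[h/d](ρ[x/w](γ[w; SUM(h)→d](S))) → 4
  π[x,h](ρ[h/d](ρ[x/w](γ[w; SUM(h)→d](S)))) → 4
  (π[x,h](S) − π[x,h](ρ[h/d](ρ[x/w](γ[w; SUM(h)→d](S))))) → 5
  σ[x='t']((π[x,h](S) − π[x,h](ρ[h/d](ρ[x/w](γ[w; SUM(h)→d](S)))))) → 1
  π[h](σ[x='t']((π[x,h](S) − π[x,h](ρ[h/d](ρ[x/w](γ[w; SUM(h)→d](S))))))) → 1

E1 result:
h
3
E2 result:
h
1
Witness: (1,) appears 0× in E1 but 1× in E2.

no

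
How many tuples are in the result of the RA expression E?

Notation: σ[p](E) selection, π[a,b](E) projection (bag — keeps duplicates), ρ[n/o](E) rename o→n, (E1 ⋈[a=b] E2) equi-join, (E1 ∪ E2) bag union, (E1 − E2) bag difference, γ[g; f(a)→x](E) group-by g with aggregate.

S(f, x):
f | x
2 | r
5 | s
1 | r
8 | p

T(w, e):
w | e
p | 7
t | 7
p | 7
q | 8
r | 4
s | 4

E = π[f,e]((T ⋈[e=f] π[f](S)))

Subexpression sizes:
  T → 6
  S → 4
  π[f](S) → 4
  (T ⋈[e=f] π[f](S)) → 1
  π[f,e]((T ⋈[e=f] π[f](S))) → 1

|E| = 1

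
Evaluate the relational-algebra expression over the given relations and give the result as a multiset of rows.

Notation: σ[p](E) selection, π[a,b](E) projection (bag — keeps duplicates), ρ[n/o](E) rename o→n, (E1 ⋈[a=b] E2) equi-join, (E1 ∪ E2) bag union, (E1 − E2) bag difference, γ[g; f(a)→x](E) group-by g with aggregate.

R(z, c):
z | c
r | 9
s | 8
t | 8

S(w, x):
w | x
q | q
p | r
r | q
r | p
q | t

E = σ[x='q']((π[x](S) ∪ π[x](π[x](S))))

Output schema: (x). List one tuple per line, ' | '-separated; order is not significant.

Stepwise |·|:
  S → 5
  π[x](S) → 5
  S → 5
  π[x](S) → 5
  π[x](π[x](S)) → 5
  (π[x](S) ∪ π[x](π[x](S))) → 10
  σ[x='q']((π[x](S) ∪ π[x](π[x](S)))) → 4

== RESULT ==
x
q
q
q
q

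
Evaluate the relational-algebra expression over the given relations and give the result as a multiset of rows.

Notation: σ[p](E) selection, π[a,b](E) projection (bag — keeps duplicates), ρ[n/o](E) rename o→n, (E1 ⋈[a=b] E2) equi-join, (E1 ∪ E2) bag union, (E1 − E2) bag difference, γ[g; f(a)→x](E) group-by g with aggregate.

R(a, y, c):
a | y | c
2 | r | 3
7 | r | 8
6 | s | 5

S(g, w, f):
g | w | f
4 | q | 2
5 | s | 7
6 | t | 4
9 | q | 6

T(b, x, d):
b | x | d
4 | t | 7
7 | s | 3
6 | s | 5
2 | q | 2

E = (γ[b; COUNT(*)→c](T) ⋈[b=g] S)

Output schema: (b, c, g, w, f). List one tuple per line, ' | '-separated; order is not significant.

Stepwise |·|:
  T → 4
  γ[b; COUNT(*)→c](T) → 4
  S → 4
  (γ[b; COUNT(*)→c](T) ⋈[b=g] S) → 2

== RESULT ==
b | c | g | w | f
4 | 1 | 4 | q | 2
6 | 1 | 6 | t | 4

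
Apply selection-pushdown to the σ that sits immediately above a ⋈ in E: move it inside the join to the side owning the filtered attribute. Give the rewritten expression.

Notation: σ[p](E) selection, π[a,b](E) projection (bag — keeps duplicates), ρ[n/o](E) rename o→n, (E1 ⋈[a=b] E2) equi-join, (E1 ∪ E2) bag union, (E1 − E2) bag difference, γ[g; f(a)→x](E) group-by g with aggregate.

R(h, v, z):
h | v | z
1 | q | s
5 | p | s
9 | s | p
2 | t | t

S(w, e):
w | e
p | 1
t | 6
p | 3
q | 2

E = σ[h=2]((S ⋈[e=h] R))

σ filters on h, owned by the right side.
E' = (S ⋈[e=h] σ[h=2](R))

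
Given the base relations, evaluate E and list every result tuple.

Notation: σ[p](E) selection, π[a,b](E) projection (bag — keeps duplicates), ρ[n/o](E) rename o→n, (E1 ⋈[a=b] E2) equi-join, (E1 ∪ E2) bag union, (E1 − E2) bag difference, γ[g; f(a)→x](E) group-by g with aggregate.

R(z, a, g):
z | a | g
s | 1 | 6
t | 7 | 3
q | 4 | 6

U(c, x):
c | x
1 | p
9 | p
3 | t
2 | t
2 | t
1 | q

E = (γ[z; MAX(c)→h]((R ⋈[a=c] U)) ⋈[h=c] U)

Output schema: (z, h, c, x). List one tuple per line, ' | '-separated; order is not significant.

Row counts bottom-up:
  R → 3
  U → 6
  (R ⋈[a=c] U) → 2
  γ[z; MAX(c)→h]((R ⋈[a=c] U)) → 1
  U → 6
  (γ[z; MAX(c)→h]((R ⋈[a=c] U)) ⋈[h=c] U) → 2

== RESULT ==
z | h | c | x
s | 1 | 1 | p
s | 1 | 1 | q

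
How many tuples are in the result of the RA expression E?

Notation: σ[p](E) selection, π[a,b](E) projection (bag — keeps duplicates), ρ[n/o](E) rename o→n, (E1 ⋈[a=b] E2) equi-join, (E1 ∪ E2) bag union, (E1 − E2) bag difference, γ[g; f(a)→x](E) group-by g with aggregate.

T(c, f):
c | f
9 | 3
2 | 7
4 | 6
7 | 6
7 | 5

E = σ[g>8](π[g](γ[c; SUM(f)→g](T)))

Row counts bottom-up:
  T → 5
  γ[c; SUM(f)→g](T) → 4
  π[g](γ[c; SUM(f)→g](T)) → 4
  σ[g>8](π[g](γ[c; SUM(f)→g](T))) → 1

|E| = 1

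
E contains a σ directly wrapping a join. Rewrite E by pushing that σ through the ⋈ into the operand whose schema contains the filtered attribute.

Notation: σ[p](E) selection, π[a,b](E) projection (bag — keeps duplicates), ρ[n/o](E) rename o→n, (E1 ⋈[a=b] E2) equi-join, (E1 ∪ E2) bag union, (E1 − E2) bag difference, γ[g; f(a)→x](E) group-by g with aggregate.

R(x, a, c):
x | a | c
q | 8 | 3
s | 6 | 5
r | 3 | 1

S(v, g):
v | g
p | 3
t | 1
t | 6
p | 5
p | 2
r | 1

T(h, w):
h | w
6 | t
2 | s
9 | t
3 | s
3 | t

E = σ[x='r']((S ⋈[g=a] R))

σ filters on x, owned by the right side.
E' = (S ⋈[g=a] σ[x='r'](R))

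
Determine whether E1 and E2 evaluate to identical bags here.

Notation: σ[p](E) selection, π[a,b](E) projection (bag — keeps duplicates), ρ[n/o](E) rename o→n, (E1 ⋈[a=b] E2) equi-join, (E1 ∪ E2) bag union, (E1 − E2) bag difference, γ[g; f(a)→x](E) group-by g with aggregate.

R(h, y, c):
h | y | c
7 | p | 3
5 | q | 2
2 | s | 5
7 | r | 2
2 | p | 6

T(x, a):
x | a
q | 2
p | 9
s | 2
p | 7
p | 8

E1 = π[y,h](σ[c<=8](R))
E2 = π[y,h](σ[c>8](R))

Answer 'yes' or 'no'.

E1 subexpression sizes:
  R → 5
  σ[c<=8](R) → 5
  π[y,h](σ[c<=8](R)) → 5
E2 subexpression sizes:
  R → 5
  σ[c>8](R) → 0
  π[y,h](σ[c>8](R)) → 0

E1 result:
y | h
p | 2
p | 7
q | 5
r | 7
s | 2
E2 result:
y | h
(0 rows)
Witness: ('r', 7) appears 1× in E1 but 0× in E2.

no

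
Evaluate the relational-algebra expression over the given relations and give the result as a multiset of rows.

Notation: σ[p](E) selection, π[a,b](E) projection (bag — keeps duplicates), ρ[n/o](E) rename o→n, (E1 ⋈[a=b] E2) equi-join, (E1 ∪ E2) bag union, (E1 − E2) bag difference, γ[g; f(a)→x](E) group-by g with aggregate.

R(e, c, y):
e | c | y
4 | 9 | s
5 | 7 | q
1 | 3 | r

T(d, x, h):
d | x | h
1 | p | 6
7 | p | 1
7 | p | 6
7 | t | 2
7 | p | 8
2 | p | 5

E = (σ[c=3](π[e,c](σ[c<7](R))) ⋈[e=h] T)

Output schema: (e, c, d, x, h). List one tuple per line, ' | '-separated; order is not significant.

Per-node cardinality:
  R → 3
  σ[c<7](R) → 1
  π[e,c](σ[c<7](R)) → 1
  σ[c=3](π[e,c](σ[c<7](R))) → 1
  T → 6
  (σ[c=3](π[e,c](σ[c<7](R))) ⋈[e=h] T) → 1

== RESULT ==
e | c | d | x | h
1 | 3 | 7 | p | 1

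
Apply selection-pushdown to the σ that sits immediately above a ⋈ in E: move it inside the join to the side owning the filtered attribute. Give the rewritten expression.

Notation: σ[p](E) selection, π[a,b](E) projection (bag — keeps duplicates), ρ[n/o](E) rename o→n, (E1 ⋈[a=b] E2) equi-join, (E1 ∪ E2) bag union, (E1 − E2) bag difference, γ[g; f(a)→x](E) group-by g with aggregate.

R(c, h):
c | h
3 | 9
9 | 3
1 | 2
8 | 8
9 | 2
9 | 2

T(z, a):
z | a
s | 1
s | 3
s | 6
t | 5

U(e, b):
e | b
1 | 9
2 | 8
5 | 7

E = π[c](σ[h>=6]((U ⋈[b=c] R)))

σ filters on h, owned by the right side.
E' = π[c]((U ⋈[b=c] σ[h>=6](R)))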